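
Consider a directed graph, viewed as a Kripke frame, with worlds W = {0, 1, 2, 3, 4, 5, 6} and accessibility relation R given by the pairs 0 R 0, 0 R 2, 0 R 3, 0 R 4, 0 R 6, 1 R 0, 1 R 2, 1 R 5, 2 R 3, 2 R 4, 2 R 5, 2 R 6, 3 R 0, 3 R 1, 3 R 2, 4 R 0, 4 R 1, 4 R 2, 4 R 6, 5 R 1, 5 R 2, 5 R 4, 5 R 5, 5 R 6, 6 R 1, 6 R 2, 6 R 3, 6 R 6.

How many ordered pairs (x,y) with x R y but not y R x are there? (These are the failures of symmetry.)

11

Enumerating: (0,2), (0,6), (1,0), (1,2), (3,1), (4,1), (4,6), (5,4), (5,6), (6,1), (6,3).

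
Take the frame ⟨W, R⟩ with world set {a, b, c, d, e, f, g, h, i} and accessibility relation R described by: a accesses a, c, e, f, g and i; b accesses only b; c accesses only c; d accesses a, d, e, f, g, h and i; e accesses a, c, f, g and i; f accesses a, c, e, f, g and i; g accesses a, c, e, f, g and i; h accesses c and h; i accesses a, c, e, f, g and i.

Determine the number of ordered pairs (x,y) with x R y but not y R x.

Enumerating: (a,c), (d,a), (d,e), (d,f), (d,g), (d,h), (d,i), (e,c), (f,c), (g,c), (h,c), (i,c).

12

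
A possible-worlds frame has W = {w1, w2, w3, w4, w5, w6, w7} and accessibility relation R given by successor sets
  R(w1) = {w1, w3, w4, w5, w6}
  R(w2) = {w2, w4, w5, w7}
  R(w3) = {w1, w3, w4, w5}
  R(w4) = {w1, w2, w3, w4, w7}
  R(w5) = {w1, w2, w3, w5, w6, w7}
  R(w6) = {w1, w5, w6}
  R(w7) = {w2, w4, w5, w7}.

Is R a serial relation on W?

Serial: yes — every world has a successor (e.g. w1 R w1).

Yes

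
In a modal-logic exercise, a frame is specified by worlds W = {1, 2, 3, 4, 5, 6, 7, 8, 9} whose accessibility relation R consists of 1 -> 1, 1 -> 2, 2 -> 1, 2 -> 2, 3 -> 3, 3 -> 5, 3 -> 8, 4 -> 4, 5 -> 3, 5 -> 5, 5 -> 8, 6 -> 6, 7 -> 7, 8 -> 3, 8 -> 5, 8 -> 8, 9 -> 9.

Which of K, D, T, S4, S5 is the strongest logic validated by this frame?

Serial (axiom D): yes — every world has a successor (e.g. 1 R 1).
Reflexive (axiom T): yes — every world is R-related to itself.
Transitive (axiom 4): yes — every two-step R-path is closed by a direct edge.
Euclidean (axiom 5): yes — any two successors of a common world are R-related.
So F validates K, D, T, S4, S5. The strongest is S5.

S5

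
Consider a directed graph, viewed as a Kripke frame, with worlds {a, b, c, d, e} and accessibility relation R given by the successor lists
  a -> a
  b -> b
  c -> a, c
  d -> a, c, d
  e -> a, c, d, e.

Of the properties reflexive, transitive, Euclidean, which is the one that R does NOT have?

Euclidean

Reflexive: yes — every world is R-related to itself.
Transitive: yes — every two-step R-path is closed by a direct edge.
Euclidean: no — d R a and d R c, but not a R c.
Only Euclidean fails.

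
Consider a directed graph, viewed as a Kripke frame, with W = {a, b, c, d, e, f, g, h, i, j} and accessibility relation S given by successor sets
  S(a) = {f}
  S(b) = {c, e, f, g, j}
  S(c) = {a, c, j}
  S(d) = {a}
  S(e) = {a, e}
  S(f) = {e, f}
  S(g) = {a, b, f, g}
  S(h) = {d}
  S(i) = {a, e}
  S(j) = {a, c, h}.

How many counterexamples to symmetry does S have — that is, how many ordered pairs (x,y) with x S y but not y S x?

16

Enumerating: (a,f), (b,c), (b,e), (b,f), (b,j), (c,a), (d,a), (e,a), (f,e), (g,a), (g,f), (h,d), (i,a), (i,e), (j,a), (j,h).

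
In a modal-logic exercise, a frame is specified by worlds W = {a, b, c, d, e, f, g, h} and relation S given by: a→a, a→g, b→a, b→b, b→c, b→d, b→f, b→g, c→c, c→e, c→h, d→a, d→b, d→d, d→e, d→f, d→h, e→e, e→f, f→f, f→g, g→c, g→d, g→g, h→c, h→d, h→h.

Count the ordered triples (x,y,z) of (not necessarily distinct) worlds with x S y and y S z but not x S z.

Enumerating: (a,g,c), (a,g,d), (b,c,e), (b,c,h), (b,d,e), (b,d,h), (c,e,f), (c,h,d), (d,a,g), (d,b,c), (d,b,g), (d,f,g), … and 16 more.
Total: 28.

28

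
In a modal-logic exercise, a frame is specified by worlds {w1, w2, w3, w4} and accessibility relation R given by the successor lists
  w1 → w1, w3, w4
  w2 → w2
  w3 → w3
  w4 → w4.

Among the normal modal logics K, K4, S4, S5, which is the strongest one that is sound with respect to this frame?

Transitive (axiom 4): yes — every two-step R-path is closed by a direct edge.
Reflexive (axiom T): yes — every world is R-related to itself.
Euclidean (axiom 5): no — w1 R w3 and w1 R w4, but not w3 R w4.
So F validates K, K4, S4; S5 would additionally require R to be Euclidean. The strongest is S4.

S4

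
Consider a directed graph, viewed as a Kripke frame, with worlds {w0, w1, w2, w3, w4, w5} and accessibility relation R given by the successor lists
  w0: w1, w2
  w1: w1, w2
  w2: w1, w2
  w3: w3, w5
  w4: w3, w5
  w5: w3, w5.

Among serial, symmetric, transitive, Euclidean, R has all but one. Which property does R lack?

symmetric

Serial: yes — every world has a successor (e.g. w0 R w1).
Symmetric: no — w0 R w1 but not w1 R w0.
Transitive: yes — every two-step R-path is closed by a direct edge.
Euclidean: yes — any two successors of a common world are R-related.
Only symmetric fails.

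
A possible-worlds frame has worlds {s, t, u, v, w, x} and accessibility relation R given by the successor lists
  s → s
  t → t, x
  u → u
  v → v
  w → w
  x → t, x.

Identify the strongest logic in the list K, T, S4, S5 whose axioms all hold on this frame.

Reflexive (axiom T): yes — every world is R-related to itself.
Transitive (axiom 4): yes — every two-step R-path is closed by a direct edge.
Euclidean (axiom 5): yes — any two successors of a common world are R-related.
So F validates K, T, S4, S5. The strongest is S5.

S5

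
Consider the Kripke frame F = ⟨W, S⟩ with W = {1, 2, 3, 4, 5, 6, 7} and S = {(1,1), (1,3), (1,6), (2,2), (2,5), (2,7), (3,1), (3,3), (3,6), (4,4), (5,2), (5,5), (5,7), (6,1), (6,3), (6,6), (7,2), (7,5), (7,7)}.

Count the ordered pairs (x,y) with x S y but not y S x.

0

S is symmetric; there are no such tuples.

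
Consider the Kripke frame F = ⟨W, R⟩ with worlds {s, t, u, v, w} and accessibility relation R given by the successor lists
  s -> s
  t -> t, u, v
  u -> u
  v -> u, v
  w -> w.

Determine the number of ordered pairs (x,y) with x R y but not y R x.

Enumerating: (t,u), (t,v), (v,u).

3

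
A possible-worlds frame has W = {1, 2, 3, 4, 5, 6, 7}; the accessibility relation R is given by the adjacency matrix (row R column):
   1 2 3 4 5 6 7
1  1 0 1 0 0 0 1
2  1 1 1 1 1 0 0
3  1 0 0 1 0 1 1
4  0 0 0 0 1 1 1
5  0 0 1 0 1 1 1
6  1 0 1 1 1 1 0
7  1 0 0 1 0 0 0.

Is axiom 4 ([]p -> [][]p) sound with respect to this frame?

No

By correspondence theory, 4 is valid on a frame iff R is transitive.
Transitive: no — 1 R 3 and 3 R 4, but not 1 R 4.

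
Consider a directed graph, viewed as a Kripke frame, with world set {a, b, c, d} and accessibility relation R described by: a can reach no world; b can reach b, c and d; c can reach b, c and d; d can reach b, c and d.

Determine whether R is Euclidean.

Yes

Euclidean: yes — any two successors of a common world are R-related.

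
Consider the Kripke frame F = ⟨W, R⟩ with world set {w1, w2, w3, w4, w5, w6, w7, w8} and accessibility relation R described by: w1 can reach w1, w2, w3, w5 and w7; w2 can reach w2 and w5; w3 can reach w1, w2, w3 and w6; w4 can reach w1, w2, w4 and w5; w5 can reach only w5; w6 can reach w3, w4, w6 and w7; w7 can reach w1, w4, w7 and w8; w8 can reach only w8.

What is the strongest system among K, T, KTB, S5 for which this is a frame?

T

Reflexive (axiom T): yes — every world is R-related to itself.
Symmetric (axiom B): no — w1 R w2 but not w2 R w1.
Euclidean (axiom 5): no — w1 R w2 and w1 R w3, but not w2 R w3.
So F validates K, T; KTB would additionally require R to be symmetric. The strongest is T.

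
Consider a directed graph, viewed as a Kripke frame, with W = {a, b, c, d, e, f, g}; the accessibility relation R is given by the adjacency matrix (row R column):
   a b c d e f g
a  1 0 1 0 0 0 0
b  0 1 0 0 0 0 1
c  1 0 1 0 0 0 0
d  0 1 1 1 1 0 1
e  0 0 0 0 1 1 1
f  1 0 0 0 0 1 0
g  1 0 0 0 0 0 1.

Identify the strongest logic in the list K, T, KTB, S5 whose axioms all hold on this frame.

Reflexive (axiom T): yes — every world is R-related to itself.
Symmetric (axiom B): no — b R g but not g R b.
Euclidean (axiom 5): no — d R b and d R c, but not b R c.
So F validates K, T; KTB would additionally require R to be symmetric. The strongest is T.

T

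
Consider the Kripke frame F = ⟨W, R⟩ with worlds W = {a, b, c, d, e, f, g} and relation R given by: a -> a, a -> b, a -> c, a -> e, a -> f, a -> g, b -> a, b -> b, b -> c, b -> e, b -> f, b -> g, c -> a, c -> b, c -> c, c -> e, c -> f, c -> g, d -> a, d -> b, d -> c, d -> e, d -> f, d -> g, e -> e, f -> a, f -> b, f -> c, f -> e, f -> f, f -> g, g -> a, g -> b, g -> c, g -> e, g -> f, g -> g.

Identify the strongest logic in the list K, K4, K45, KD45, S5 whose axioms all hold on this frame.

K4

Transitive (axiom 4): yes — every two-step R-path is closed by a direct edge.
Euclidean (axiom 5): no — a R e and a R b, but not e R b.
Serial (axiom D): yes — every world has a successor (e.g. a R a).
Reflexive (axiom T): no — d is not related to itself.
So F validates K, K4; K45 would additionally require R to be Euclidean. The strongest is K4.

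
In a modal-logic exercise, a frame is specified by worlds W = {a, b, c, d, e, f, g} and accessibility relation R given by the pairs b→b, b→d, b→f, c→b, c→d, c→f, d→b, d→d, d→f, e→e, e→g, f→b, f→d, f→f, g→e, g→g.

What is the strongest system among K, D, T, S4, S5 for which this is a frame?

K

Serial (axiom D): no — a has no R-successor.
Reflexive (axiom T): no — a is not related to itself.
Transitive (axiom 4): yes — every two-step R-path is closed by a direct edge.
Euclidean (axiom 5): yes — any two successors of a common world are R-related.
So F validates K; D would additionally require R to be serial. The strongest is K.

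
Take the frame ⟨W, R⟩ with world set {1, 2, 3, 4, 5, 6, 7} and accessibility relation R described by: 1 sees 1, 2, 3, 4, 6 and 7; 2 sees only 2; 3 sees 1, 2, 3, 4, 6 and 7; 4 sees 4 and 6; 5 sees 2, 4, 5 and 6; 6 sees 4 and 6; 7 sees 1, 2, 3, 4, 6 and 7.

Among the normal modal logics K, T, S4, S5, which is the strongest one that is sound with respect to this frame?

Reflexive (axiom T): yes — every world is R-related to itself.
Transitive (axiom 4): yes — every two-step R-path is closed by a direct edge.
Euclidean (axiom 5): no — 1 R 2 and 1 R 3, but not 2 R 3.
So F validates K, T, S4; S5 would additionally require R to be Euclidean. The strongest is S4.

S4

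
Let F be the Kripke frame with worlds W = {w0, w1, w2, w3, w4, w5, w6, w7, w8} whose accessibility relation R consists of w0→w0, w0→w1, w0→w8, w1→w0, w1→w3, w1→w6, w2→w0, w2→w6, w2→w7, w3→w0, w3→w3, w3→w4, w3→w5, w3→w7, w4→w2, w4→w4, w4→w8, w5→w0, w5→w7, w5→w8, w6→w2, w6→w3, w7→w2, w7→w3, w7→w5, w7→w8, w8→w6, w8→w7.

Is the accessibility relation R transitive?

No

Transitive: no — w0 R w1 and w1 R w3, but not w0 R w3.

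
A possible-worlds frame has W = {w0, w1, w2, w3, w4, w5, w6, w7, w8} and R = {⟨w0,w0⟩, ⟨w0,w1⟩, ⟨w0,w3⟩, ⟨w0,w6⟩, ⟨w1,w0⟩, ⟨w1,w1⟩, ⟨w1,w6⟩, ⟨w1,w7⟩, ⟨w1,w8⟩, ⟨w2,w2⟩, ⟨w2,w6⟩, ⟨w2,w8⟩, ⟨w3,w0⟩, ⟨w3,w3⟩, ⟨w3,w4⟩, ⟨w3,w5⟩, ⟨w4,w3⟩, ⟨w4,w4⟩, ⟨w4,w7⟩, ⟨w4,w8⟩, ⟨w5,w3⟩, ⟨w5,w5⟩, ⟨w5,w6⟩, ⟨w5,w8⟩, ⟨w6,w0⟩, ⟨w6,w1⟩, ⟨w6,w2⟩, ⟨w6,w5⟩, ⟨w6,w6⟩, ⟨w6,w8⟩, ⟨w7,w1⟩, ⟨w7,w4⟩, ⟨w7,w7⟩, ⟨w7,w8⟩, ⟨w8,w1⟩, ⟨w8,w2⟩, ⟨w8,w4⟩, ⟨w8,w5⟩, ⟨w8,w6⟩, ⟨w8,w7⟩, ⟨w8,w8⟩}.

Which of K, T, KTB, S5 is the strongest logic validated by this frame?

Reflexive (axiom T): yes — every world is R-related to itself.
Symmetric (axiom B): yes — every pair in R has its reverse in R.
Euclidean (axiom 5): no — w0 R w1 and w0 R w3, but not w1 R w3.
So F validates K, T, KTB; S5 would additionally require R to be Euclidean. The strongest is KTB.

KTB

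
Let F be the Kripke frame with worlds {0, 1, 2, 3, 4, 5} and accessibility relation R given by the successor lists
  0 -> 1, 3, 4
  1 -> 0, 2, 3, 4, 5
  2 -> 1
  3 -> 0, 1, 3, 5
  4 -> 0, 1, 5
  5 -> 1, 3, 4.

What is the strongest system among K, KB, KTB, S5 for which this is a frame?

Symmetric (axiom B): yes — every pair in R has its reverse in R.
Reflexive (axiom T): no — 0 is not related to itself.
Euclidean (axiom 5): no — 0 R 3 and 0 R 4, but not 3 R 4.
So F validates K, KB; KTB would additionally require R to be reflexive. The strongest is KB.

KB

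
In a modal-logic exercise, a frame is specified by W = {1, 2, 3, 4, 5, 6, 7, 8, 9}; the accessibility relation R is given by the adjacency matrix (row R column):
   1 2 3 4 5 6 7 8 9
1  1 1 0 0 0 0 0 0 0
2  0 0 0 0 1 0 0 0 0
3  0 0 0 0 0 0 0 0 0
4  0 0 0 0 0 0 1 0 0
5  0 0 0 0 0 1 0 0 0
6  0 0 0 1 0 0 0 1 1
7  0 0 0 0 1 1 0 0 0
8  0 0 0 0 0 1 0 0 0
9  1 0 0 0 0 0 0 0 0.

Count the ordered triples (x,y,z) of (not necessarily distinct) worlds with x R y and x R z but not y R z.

18

Enumerating: (1,2,1), (1,2,2), (2,5,5), (4,7,7), (5,6,6), (6,4,4), (6,4,8), (6,4,9), (6,8,4), (6,8,8), (6,8,9), (6,9,4), (6,9,8), (6,9,9), (7,5,5), (7,6,5), (7,6,6), (8,6,6).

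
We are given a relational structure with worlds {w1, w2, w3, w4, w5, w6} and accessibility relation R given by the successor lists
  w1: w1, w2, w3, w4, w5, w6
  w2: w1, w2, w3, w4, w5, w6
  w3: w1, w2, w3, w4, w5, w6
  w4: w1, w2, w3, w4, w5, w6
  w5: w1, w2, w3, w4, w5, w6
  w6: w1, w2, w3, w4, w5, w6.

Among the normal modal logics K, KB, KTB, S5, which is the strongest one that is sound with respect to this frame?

S5

Symmetric (axiom B): yes — every pair in R has its reverse in R.
Reflexive (axiom T): yes — every world is R-related to itself.
Euclidean (axiom 5): yes — any two successors of a common world are R-related.
So F validates K, KB, KTB, S5. The strongest is S5.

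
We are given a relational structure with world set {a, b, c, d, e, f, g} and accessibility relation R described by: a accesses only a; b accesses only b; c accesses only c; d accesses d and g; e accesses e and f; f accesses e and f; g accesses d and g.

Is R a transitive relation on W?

Transitive: yes — every two-step R-path is closed by a direct edge.

Yes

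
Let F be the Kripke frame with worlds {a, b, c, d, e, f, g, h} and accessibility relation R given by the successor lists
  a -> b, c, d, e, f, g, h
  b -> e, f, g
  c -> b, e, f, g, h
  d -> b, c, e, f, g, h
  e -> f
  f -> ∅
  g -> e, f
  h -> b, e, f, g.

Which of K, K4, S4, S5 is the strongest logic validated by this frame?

Transitive (axiom 4): yes — every two-step R-path is closed by a direct edge.
Reflexive (axiom T): no — a is not related to itself.
Euclidean (axiom 5): no — a R b and a R c, but not b R c.
So F validates K, K4; S4 would additionally require R to be reflexive. The strongest is K4.

K4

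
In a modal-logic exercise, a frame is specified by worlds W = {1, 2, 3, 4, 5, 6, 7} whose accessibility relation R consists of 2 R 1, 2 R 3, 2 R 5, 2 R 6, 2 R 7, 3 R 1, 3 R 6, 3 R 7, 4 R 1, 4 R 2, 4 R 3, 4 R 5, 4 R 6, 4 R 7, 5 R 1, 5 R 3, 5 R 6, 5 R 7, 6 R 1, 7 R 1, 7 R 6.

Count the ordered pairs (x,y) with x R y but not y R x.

21

Enumerating: (2,1), (2,3), (2,5), (2,6), (2,7), (3,1), (3,6), (3,7), (4,1), (4,2), (4,3), (4,5), … and 9 more.
Total: 21.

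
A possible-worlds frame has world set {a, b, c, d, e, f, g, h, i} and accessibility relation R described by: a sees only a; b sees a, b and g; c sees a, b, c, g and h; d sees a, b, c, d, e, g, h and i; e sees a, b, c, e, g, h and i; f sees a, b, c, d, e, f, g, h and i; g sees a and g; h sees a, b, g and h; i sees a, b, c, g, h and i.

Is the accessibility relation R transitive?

Yes

Transitive: yes — every two-step R-path is closed by a direct edge.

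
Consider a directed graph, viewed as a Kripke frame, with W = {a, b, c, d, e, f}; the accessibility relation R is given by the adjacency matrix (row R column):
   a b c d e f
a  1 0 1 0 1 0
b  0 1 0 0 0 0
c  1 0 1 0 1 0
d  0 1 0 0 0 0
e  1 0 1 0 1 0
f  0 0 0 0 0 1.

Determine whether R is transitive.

Transitive: yes — every two-step R-path is closed by a direct edge.

Yes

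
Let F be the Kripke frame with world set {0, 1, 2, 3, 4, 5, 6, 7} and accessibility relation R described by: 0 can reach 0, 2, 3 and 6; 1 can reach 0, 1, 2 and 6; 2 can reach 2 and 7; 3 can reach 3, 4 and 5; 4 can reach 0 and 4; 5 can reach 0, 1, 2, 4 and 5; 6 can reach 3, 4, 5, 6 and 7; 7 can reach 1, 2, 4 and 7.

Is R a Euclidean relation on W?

Euclidean: no — 0 R 2 and 0 R 3, but not 2 R 3.

No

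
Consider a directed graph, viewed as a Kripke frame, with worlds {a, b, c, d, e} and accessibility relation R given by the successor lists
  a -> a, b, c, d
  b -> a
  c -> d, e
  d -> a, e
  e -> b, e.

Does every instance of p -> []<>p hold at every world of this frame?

Axiom B corresponds to the accessibility relation being symmetric.
Symmetric: no — a R c but not c R a.

No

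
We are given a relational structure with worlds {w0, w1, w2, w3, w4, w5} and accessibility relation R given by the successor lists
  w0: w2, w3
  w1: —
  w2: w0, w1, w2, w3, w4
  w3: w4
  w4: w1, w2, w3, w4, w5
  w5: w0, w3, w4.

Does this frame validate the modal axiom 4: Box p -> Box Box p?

No

By correspondence theory, 4 is valid on a frame iff R is transitive.
Transitive: no — w0 R w2 and w2 R w1, but not w0 R w1.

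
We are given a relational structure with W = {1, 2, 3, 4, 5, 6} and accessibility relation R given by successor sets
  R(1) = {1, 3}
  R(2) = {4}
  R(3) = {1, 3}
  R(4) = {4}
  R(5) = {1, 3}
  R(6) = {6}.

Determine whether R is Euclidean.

Yes

Euclidean: yes — any two successors of a common world are R-related.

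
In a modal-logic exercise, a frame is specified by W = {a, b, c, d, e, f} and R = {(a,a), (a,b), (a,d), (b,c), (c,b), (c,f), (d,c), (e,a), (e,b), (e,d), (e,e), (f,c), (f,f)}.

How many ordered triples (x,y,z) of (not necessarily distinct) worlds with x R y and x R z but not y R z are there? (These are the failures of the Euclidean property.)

21

Enumerating: (a,b,a), (a,b,b), (a,b,d), (a,d,a), (a,d,b), (a,d,d), (b,c,c), (c,b,b), (c,b,f), (c,f,b), (d,c,c), (e,a,e), … and 9 more.
Total: 21.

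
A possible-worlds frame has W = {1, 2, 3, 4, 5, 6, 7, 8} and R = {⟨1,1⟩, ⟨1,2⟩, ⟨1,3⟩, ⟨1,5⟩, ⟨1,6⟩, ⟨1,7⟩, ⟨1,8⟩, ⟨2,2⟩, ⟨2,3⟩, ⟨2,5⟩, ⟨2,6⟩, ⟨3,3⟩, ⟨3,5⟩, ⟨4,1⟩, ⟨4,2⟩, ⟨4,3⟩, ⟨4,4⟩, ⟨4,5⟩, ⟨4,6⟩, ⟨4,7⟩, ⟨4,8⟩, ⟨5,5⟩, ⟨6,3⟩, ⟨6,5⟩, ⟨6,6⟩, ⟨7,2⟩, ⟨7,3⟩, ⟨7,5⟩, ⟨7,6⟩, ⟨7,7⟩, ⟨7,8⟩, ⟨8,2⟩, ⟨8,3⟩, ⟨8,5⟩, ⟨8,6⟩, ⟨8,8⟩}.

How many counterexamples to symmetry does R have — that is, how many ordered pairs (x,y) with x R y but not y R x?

28

Enumerating: (1,2), (1,3), (1,5), (1,6), (1,7), (1,8), (2,3), (2,5), (2,6), (3,5), (4,1), (4,2), … and 16 more.
Total: 28.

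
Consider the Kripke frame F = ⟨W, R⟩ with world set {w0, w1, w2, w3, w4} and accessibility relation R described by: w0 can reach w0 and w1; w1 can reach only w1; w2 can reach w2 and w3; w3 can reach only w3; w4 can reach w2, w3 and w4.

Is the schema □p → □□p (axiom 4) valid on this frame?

Axiom 4 corresponds to the accessibility relation being transitive.
Transitive: yes — every two-step R-path is closed by a direct edge.

Yes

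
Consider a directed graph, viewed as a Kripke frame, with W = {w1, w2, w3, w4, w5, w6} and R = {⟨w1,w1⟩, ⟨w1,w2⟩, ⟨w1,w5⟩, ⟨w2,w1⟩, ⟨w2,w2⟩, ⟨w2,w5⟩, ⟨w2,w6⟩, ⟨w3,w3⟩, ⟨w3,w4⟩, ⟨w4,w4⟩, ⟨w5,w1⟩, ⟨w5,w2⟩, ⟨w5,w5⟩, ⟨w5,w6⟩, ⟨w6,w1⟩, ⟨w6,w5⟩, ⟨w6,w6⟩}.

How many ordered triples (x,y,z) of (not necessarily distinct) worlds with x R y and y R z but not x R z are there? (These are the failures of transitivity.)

Enumerating: (w1,w2,w6), (w1,w5,w6), (w6,w1,w2), (w6,w5,w2).

4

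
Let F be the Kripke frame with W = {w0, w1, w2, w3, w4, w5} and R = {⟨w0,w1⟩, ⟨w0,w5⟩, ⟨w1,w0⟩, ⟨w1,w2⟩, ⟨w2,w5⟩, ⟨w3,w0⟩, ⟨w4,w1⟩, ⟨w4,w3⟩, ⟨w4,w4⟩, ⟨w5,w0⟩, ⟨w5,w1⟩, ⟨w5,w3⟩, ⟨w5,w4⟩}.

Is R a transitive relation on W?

No

Transitive: no — w0 R w1 and w1 R w2, but not w0 R w2.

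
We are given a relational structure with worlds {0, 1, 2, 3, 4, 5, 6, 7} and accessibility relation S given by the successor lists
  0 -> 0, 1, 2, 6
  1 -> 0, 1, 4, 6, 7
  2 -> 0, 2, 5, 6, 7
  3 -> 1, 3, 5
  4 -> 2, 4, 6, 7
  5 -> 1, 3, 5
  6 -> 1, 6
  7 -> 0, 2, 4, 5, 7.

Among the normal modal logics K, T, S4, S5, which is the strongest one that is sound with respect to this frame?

T

Reflexive (axiom T): yes — every world is S-related to itself.
Transitive (axiom 4): no — 0 S 1 and 1 S 4, but not 0 S 4.
Euclidean (axiom 5): no — 0 S 1 and 0 S 2, but not 1 S 2.
So F validates K, T; S4 would additionally require S to be transitive. The strongest is T.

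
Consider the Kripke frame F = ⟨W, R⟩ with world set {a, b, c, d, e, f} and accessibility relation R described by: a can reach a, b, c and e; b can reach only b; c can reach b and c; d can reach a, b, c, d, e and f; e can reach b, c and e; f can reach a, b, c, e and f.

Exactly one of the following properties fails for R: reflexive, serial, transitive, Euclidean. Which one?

Reflexive: yes — every world is R-related to itself.
Serial: yes — every world has a successor (e.g. a R a).
Transitive: yes — every two-step R-path is closed by a direct edge.
Euclidean: no — a R b and a R c, but not b R c.
Only Euclidean fails.

Euclidean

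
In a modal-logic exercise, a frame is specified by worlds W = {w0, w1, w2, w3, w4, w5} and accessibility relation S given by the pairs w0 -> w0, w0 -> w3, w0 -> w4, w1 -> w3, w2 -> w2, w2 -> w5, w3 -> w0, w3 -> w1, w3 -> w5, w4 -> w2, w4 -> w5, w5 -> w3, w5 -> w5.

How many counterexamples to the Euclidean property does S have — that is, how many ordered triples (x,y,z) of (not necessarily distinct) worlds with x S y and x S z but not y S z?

16

Enumerating: (w0,w3,w3), (w0,w3,w4), (w0,w4,w0), (w0,w4,w3), (w0,w4,w4), (w1,w3,w3), (w2,w5,w2), (w3,w0,w1), (w3,w0,w5), (w3,w1,w0), (w3,w1,w1), (w3,w1,w5), (w3,w5,w0), (w3,w5,w1), (w4,w5,w2), (w5,w3,w3).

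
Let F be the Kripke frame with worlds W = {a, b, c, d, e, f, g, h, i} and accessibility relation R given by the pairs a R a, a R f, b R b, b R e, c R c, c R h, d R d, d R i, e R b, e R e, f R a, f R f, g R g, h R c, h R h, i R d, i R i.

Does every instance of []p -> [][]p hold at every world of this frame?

Axiom 4 corresponds to the accessibility relation being transitive.
Transitive: yes — every two-step R-path is closed by a direct edge.

Yes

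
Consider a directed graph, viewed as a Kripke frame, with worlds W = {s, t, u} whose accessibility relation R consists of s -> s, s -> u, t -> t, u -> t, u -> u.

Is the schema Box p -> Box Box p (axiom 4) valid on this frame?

Axiom 4 corresponds to the accessibility relation being transitive.
Transitive: no — s R u and u R t, but not s R t.

No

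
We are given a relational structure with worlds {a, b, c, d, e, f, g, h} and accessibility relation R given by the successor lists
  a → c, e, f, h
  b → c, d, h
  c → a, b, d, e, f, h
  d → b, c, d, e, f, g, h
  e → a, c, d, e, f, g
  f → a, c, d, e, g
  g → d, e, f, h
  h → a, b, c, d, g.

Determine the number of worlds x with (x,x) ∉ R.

Enumerating: a, b, c, f, g, h.

6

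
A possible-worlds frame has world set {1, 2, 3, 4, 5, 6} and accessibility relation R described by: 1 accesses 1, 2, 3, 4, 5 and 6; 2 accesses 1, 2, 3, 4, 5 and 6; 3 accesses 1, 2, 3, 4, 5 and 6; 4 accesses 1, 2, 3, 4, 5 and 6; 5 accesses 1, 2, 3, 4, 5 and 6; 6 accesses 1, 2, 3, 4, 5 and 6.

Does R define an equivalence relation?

Reflexive: yes — every world is R-related to itself.
Symmetric: yes — every pair in R has its reverse in R.
Transitive: yes — every two-step R-path is closed by a direct edge.
So R is an equivalence relation.

Yes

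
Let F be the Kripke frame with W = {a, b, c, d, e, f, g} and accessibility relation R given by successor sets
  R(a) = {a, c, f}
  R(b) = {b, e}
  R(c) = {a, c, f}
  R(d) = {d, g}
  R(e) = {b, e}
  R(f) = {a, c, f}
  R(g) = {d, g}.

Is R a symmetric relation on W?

Yes

Symmetric: yes — every pair in R has its reverse in R.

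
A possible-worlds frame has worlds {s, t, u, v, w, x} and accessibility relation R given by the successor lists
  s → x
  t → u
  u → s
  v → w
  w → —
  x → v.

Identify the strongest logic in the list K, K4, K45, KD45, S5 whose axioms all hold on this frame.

K

Transitive (axiom 4): no — s R x and x R v, but not s R v.
Euclidean (axiom 5): no — s R x and s R x, but not x R x.
Serial (axiom D): no — w has no R-successor.
Reflexive (axiom T): no — s is not related to itself.
So F validates K; K4 would additionally require R to be transitive. The strongest is K.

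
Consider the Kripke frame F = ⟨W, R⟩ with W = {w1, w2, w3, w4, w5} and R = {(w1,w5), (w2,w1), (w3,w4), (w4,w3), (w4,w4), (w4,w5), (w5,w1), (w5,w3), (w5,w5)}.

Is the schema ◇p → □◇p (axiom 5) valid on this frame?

No

Axiom 5 corresponds to the accessibility relation being Euclidean.
Euclidean: no — w4 R w3 and w4 R w5, but not w3 R w5.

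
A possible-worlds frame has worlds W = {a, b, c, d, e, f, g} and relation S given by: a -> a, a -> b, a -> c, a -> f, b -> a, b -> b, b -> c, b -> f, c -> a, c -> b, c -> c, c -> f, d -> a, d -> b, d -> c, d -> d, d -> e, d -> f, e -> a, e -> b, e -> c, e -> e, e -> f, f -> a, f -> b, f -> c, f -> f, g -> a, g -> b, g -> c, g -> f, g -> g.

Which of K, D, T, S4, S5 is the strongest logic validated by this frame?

Serial (axiom D): yes — every world has a successor (e.g. a S a).
Reflexive (axiom T): yes — every world is S-related to itself.
Transitive (axiom 4): yes — every two-step S-path is closed by a direct edge.
Euclidean (axiom 5): no — d S a and d S e, but not a S e.
So F validates K, D, T, S4; S5 would additionally require S to be Euclidean. The strongest is S4.

S4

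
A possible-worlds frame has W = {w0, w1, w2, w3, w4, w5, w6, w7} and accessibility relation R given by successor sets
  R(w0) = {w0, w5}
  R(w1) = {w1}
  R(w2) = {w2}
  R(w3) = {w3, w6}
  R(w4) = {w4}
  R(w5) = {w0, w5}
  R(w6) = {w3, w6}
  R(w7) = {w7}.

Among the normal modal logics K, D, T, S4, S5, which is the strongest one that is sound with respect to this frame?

S5

Serial (axiom D): yes — every world has a successor (e.g. w0 R w0).
Reflexive (axiom T): yes — every world is R-related to itself.
Transitive (axiom 4): yes — every two-step R-path is closed by a direct edge.
Euclidean (axiom 5): yes — any two successors of a common world are R-related.
So F validates K, D, T, S4, S5. The strongest is S5.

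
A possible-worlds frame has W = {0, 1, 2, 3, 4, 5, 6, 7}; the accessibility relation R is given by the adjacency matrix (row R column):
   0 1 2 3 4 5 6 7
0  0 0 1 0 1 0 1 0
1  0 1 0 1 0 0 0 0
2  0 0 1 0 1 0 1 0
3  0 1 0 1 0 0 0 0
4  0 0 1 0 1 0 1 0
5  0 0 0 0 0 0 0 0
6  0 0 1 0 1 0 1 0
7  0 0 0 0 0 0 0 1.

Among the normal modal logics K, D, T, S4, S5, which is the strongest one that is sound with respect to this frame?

Serial (axiom D): no — 5 has no R-successor.
Reflexive (axiom T): no — 0 is not related to itself.
Transitive (axiom 4): yes — every two-step R-path is closed by a direct edge.
Euclidean (axiom 5): yes — any two successors of a common world are R-related.
So F validates K; D would additionally require R to be serial. The strongest is K.

K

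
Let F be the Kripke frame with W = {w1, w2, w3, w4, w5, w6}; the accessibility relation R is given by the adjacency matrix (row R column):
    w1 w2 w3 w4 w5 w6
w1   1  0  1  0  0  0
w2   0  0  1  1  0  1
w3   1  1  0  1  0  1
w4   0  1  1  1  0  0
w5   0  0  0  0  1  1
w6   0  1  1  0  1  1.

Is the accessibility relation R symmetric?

Symmetric: yes — every pair in R has its reverse in R.

Yes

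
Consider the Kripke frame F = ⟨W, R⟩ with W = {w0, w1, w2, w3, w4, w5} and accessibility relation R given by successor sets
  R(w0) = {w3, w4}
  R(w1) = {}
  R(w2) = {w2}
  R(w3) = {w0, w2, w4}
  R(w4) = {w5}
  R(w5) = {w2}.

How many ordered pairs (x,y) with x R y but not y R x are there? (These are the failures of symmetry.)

Enumerating: (w0,w4), (w3,w2), (w3,w4), (w4,w5), (w5,w2).

5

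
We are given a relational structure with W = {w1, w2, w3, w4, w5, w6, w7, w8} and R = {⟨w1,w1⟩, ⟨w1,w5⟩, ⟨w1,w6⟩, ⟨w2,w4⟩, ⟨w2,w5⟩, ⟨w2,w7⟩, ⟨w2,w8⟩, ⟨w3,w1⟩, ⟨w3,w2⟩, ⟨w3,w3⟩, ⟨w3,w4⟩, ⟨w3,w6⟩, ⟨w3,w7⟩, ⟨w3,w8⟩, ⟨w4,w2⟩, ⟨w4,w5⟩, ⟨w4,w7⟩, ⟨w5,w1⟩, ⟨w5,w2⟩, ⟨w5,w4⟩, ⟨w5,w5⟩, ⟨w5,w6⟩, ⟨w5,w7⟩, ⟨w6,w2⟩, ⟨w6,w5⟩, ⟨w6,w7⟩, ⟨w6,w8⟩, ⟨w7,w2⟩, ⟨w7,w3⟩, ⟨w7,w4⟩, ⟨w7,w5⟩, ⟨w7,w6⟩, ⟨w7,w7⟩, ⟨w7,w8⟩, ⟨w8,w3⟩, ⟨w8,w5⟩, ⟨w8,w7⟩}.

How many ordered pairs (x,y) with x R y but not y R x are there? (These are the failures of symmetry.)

Enumerating: (w1,w6), (w2,w8), (w3,w1), (w3,w2), (w3,w4), (w3,w6), (w6,w2), (w6,w8), (w8,w5).

9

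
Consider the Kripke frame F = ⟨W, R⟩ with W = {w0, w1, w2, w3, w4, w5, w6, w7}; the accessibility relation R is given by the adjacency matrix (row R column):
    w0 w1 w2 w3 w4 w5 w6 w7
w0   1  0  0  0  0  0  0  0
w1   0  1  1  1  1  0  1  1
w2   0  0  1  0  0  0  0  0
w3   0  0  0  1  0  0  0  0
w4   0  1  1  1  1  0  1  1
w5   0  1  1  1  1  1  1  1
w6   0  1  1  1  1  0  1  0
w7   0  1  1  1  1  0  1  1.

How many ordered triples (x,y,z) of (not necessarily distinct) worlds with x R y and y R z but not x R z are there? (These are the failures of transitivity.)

2

Enumerating: (w6,w1,w7), (w6,w4,w7).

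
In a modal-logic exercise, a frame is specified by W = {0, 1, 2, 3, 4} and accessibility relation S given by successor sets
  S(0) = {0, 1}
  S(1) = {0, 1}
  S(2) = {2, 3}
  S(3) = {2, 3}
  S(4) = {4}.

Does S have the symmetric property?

Symmetric: yes — every pair in S has its reverse in S.

Yes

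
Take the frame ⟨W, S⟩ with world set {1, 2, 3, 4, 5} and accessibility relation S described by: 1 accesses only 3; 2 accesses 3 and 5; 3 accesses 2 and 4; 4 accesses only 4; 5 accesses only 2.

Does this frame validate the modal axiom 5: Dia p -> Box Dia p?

By correspondence theory, 5 is valid on a frame iff S is Euclidean.
Euclidean: no — 2 S 3 and 2 S 5, but not 3 S 5.

No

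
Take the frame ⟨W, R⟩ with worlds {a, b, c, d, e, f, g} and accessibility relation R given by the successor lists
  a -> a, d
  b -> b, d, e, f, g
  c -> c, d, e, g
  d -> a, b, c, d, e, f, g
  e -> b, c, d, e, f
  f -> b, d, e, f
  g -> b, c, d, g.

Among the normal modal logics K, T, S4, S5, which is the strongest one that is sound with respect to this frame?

T

Reflexive (axiom T): yes — every world is R-related to itself.
Transitive (axiom 4): no — a R d and d R b, but not a R b.
Euclidean (axiom 5): no — b R e and b R g, but not e R g.
So F validates K, T; S4 would additionally require R to be transitive. The strongest is T.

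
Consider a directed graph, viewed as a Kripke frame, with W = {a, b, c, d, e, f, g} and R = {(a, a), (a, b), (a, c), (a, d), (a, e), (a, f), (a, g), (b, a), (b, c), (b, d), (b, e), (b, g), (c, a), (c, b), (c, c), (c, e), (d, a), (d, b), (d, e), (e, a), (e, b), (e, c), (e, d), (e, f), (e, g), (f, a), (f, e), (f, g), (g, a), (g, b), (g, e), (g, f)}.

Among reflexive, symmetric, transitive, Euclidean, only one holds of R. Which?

symmetric

Reflexive: no — b is not related to itself.
Symmetric: yes — every pair in R has its reverse in R.
Transitive: no — b R a and a R f, but not b R f.
Euclidean: no — a R b and a R f, but not b R f.
Only symmetric holds.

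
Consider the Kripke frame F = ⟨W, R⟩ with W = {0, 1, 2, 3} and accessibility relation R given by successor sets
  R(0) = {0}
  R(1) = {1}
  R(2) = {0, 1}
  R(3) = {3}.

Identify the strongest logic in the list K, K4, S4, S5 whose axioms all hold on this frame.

K4

Transitive (axiom 4): yes — every two-step R-path is closed by a direct edge.
Reflexive (axiom T): no — 2 is not related to itself.
Euclidean (axiom 5): no — 2 R 0 and 2 R 1, but not 0 R 1.
So F validates K, K4; S4 would additionally require R to be reflexive. The strongest is K4.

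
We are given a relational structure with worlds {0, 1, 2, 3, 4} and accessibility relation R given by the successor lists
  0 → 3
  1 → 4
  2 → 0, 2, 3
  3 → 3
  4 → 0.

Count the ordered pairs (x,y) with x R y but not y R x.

Enumerating: (0,3), (1,4), (2,0), (2,3), (4,0).

5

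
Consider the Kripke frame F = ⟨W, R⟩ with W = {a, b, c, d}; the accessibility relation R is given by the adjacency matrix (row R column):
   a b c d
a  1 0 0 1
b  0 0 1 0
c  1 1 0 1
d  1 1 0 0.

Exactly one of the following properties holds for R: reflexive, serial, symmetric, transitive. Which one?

serial

Reflexive: no — b is not related to itself.
Serial: yes — every world has a successor (e.g. a R a).
Symmetric: no — c R a but not a R c.
Transitive: no — a R d and d R b, but not a R b.
Only serial holds.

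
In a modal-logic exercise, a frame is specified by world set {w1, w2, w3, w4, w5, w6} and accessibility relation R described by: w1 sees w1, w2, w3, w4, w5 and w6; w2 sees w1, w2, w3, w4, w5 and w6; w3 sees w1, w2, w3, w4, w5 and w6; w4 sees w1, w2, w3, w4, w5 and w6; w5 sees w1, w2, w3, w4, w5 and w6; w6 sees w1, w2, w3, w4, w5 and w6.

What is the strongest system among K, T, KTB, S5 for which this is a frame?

S5

Reflexive (axiom T): yes — every world is R-related to itself.
Symmetric (axiom B): yes — every pair in R has its reverse in R.
Euclidean (axiom 5): yes — any two successors of a common world are R-related.
So F validates K, T, KTB, S5. The strongest is S5.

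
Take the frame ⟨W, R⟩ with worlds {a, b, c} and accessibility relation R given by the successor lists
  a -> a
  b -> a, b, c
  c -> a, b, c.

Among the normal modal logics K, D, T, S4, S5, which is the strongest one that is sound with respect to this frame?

S4

Serial (axiom D): yes — every world has a successor (e.g. a R a).
Reflexive (axiom T): yes — every world is R-related to itself.
Transitive (axiom 4): yes — every two-step R-path is closed by a direct edge.
Euclidean (axiom 5): no — b R a and b R c, but not a R c.
So F validates K, D, T, S4; S5 would additionally require R to be Euclidean. The strongest is S4.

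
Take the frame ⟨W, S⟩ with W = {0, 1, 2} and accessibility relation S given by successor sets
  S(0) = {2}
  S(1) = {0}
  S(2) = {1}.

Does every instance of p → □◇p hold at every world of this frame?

The schema B characterises exactly the symmetric frames.
Symmetric: no — 0 S 2 but not 2 S 0.

No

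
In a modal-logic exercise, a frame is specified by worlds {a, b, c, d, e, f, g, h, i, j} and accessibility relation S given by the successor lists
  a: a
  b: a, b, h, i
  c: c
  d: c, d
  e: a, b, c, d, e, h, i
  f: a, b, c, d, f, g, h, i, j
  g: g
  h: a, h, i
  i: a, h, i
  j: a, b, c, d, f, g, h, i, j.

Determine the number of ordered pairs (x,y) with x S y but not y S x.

26

Enumerating: (b,a), (b,h), (b,i), (d,c), (e,a), (e,b), (e,c), (e,d), (e,h), (e,i), (f,a), (f,b), … and 14 more.
Total: 26.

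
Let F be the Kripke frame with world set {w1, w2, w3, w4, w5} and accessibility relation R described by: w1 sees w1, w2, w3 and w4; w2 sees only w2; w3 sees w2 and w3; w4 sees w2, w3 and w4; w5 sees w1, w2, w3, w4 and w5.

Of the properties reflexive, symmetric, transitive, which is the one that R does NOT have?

symmetric

Reflexive: yes — every world is R-related to itself.
Symmetric: no — w1 R w2 but not w2 R w1.
Transitive: yes — every two-step R-path is closed by a direct edge.
Only symmetric fails.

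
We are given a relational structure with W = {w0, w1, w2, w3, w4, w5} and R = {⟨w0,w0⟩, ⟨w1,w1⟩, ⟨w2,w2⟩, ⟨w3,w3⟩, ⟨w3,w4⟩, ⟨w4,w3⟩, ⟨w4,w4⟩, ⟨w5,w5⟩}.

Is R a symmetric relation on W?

Symmetric: yes — every pair in R has its reverse in R.

Yes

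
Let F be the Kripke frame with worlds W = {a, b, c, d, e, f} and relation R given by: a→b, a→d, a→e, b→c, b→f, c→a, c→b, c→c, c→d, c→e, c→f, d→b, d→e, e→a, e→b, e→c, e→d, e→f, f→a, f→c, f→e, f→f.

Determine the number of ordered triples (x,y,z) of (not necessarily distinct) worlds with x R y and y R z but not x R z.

27

Enumerating: (a,b,c), (a,b,f), (a,e,a), (a,e,c), (a,e,f), (b,c,a), (b,c,b), (b,c,d), (b,c,e), (b,f,a), (b,f,e), (d,b,c), … and 15 more.
Total: 27.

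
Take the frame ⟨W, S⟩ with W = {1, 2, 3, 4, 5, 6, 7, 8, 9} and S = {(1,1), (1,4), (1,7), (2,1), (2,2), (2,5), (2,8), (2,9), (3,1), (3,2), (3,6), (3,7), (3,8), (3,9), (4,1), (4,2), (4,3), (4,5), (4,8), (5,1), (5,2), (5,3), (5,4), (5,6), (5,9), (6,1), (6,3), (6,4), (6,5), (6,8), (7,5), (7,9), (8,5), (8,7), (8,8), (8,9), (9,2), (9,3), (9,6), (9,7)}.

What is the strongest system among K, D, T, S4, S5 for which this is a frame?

Serial (axiom D): yes — every world has a successor (e.g. 1 S 1).
Reflexive (axiom T): no — 3 is not related to itself.
Transitive (axiom 4): no — 1 S 4 and 4 S 2, but not 1 S 2.
Euclidean (axiom 5): no — 1 S 4 and 1 S 7, but not 4 S 7.
So F validates K, D; T would additionally require S to be reflexive. The strongest is D.

D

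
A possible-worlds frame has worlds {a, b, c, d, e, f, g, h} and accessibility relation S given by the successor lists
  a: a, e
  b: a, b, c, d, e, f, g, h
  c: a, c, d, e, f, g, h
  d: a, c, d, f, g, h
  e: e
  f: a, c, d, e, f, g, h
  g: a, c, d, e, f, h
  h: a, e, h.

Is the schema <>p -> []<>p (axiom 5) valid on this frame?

By correspondence theory, 5 is valid on a frame iff S is Euclidean.
Euclidean: no — b S a and b S c, but not a S c.

No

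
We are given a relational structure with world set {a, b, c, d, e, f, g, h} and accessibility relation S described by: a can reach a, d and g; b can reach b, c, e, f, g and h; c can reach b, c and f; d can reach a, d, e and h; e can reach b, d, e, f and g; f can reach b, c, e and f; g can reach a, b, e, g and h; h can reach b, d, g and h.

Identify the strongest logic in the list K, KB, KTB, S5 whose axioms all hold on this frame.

KTB

Symmetric (axiom B): yes — every pair in S has its reverse in S.
Reflexive (axiom T): yes — every world is S-related to itself.
Euclidean (axiom 5): no — a S d and a S g, but not d S g.
So F validates K, KB, KTB; S5 would additionally require S to be Euclidean. The strongest is KTB.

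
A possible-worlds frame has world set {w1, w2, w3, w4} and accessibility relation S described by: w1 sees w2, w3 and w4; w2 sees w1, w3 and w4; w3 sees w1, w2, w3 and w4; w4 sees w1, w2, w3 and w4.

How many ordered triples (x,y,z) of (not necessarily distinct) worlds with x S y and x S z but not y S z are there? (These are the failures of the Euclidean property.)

Enumerating: (w1,w2,w2), (w2,w1,w1), (w3,w1,w1), (w3,w2,w2), (w4,w1,w1), (w4,w2,w2).

6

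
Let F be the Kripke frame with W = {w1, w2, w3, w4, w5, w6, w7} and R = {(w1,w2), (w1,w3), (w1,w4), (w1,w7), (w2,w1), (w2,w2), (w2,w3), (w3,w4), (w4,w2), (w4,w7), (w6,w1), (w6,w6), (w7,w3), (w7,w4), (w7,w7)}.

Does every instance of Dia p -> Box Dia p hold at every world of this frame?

The schema 5 characterises exactly the Euclidean frames.
Euclidean: no — w1 R w2 and w1 R w4, but not w2 R w4.

No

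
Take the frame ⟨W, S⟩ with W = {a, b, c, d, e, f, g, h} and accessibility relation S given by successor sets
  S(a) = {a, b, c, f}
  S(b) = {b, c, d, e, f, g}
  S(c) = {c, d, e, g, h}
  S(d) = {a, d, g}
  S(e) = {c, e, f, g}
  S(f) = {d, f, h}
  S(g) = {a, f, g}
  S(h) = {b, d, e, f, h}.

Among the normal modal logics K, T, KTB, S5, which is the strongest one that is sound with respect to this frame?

Reflexive (axiom T): yes — every world is S-related to itself.
Symmetric (axiom B): no — a S b but not b S a.
Euclidean (axiom 5): no — a S c and a S b, but not c S b.
So F validates K, T; KTB would additionally require S to be symmetric. The strongest is T.

T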